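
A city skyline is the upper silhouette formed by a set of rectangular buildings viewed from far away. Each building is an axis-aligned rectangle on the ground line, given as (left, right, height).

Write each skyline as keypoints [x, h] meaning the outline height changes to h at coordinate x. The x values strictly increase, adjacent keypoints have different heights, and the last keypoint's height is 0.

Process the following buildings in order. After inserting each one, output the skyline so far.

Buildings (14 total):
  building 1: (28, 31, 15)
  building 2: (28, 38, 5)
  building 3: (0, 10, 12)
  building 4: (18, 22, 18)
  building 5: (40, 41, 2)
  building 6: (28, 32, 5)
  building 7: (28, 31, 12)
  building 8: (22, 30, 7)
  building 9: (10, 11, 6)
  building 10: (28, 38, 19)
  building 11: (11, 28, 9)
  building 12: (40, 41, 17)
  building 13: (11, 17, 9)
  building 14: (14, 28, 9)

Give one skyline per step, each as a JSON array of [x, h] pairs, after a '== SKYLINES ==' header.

== SKYLINES ==
[[28,15],[31,0]]
[[28,15],[31,5],[38,0]]
[[0,12],[10,0],[28,15],[31,5],[38,0]]
[[0,12],[10,0],[18,18],[22,0],[28,15],[31,5],[38,0]]
[[0,12],[10,0],[18,18],[22,0],[28,15],[31,5],[38,0],[40,2],[41,0]]
[[0,12],[10,0],[18,18],[22,0],[28,15],[31,5],[38,0],[40,2],[41,0]]
[[0,12],[10,0],[18,18],[22,0],[28,15],[31,5],[38,0],[40,2],[41,0]]
[[0,12],[10,0],[18,18],[22,7],[28,15],[31,5],[38,0],[40,2],[41,0]]
[[0,12],[10,6],[11,0],[18,18],[22,7],[28,15],[31,5],[38,0],[40,2],[41,0]]
[[0,12],[10,6],[11,0],[18,18],[22,7],[28,19],[38,0],[40,2],[41,0]]
[[0,12],[10,6],[11,9],[18,18],[22,9],[28,19],[38,0],[40,2],[41,0]]
[[0,12],[10,6],[11,9],[18,18],[22,9],[28,19],[38,0],[40,17],[41,0]]
[[0,12],[10,6],[11,9],[18,18],[22,9],[28,19],[38,0],[40,17],[41,0]]
[[0,12],[10,6],[11,9],[18,18],[22,9],[28,19],[38,0],[40,17],[41,0]]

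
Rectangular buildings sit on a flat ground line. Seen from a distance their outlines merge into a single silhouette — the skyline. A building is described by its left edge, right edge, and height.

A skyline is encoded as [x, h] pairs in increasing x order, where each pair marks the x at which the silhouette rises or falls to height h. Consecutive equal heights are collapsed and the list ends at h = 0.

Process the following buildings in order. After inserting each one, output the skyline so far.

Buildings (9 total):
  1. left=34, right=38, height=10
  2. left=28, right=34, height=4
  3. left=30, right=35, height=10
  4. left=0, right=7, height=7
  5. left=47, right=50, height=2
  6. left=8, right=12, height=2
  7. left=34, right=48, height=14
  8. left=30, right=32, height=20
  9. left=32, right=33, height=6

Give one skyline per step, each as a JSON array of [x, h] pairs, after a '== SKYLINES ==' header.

== SKYLINES ==
[[34,10],[38,0]]
[[28,4],[34,10],[38,0]]
[[28,4],[30,10],[38,0]]
[[0,7],[7,0],[28,4],[30,10],[38,0]]
[[0,7],[7,0],[28,4],[30,10],[38,0],[47,2],[50,0]]
[[0,7],[7,0],[8,2],[12,0],[28,4],[30,10],[38,0],[47,2],[50,0]]
[[0,7],[7,0],[8,2],[12,0],[28,4],[30,10],[34,14],[48,2],[50,0]]
[[0,7],[7,0],[8,2],[12,0],[28,4],[30,20],[32,10],[34,14],[48,2],[50,0]]
[[0,7],[7,0],[8,2],[12,0],[28,4],[30,20],[32,10],[34,14],[48,2],[50,0]]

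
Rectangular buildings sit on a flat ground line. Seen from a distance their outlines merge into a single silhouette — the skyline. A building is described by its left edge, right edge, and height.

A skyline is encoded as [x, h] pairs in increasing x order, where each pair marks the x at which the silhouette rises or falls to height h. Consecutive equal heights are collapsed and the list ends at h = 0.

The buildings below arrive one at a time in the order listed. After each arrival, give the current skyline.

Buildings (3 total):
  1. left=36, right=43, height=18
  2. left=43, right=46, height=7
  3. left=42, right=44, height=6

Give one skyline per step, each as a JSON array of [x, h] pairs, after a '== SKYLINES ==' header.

== SKYLINES ==
[[36,18],[43,0]]
[[36,18],[43,7],[46,0]]
[[36,18],[43,7],[46,0]]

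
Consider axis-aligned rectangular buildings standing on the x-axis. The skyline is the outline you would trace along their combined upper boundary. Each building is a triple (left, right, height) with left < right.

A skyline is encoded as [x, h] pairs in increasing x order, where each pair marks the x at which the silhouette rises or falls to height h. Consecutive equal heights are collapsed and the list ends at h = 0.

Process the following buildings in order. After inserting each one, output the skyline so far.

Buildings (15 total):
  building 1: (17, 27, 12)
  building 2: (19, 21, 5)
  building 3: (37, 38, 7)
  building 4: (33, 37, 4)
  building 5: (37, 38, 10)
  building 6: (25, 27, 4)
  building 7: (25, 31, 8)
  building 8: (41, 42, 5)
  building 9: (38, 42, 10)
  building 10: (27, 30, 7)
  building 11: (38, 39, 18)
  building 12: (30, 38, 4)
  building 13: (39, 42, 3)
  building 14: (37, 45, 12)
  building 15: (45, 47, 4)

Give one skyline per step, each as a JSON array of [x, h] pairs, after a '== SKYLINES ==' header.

== SKYLINES ==
[[17,12],[27,0]]
[[17,12],[27,0]]
[[17,12],[27,0],[37,7],[38,0]]
[[17,12],[27,0],[33,4],[37,7],[38,0]]
[[17,12],[27,0],[33,4],[37,10],[38,0]]
[[17,12],[27,0],[33,4],[37,10],[38,0]]
[[17,12],[27,8],[31,0],[33,4],[37,10],[38,0]]
[[17,12],[27,8],[31,0],[33,4],[37,10],[38,0],[41,5],[42,0]]
[[17,12],[27,8],[31,0],[33,4],[37,10],[42,0]]
[[17,12],[27,8],[31,0],[33,4],[37,10],[42,0]]
[[17,12],[27,8],[31,0],[33,4],[37,10],[38,18],[39,10],[42,0]]
[[17,12],[27,8],[31,4],[37,10],[38,18],[39,10],[42,0]]
[[17,12],[27,8],[31,4],[37,10],[38,18],[39,10],[42,0]]
[[17,12],[27,8],[31,4],[37,12],[38,18],[39,12],[45,0]]
[[17,12],[27,8],[31,4],[37,12],[38,18],[39,12],[45,4],[47,0]]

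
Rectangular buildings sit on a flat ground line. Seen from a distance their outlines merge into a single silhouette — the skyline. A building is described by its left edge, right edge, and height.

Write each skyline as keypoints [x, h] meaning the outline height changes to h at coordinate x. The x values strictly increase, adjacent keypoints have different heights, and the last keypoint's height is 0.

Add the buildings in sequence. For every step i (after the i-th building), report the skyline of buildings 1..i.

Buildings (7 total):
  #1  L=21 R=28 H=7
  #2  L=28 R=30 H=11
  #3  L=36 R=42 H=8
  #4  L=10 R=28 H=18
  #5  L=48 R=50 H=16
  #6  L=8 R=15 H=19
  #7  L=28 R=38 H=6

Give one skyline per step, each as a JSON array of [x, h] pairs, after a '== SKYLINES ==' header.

== SKYLINES ==
[[21,7],[28,0]]
[[21,7],[28,11],[30,0]]
[[21,7],[28,11],[30,0],[36,8],[42,0]]
[[10,18],[28,11],[30,0],[36,8],[42,0]]
[[10,18],[28,11],[30,0],[36,8],[42,0],[48,16],[50,0]]
[[8,19],[15,18],[28,11],[30,0],[36,8],[42,0],[48,16],[50,0]]
[[8,19],[15,18],[28,11],[30,6],[36,8],[42,0],[48,16],[50,0]]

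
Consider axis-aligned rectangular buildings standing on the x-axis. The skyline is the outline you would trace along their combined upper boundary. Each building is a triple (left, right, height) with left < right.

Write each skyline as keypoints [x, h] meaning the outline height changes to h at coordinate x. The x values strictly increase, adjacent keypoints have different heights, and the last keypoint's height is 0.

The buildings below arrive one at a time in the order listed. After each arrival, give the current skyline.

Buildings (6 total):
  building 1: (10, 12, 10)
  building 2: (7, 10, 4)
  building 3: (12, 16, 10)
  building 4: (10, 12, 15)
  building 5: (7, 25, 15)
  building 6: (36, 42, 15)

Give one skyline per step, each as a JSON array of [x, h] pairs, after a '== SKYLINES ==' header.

== SKYLINES ==
[[10,10],[12,0]]
[[7,4],[10,10],[12,0]]
[[7,4],[10,10],[16,0]]
[[7,4],[10,15],[12,10],[16,0]]
[[7,15],[25,0]]
[[7,15],[25,0],[36,15],[42,0]]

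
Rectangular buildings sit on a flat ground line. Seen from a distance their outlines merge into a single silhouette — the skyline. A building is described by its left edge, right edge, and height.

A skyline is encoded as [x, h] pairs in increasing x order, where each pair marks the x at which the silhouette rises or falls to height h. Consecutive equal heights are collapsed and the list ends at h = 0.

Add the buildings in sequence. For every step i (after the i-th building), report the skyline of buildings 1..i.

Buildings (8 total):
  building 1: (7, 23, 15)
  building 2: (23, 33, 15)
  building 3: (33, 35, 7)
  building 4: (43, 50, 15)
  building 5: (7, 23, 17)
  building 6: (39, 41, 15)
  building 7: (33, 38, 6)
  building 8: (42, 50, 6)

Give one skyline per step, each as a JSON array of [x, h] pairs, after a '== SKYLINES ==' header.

== SKYLINES ==
[[7,15],[23,0]]
[[7,15],[33,0]]
[[7,15],[33,7],[35,0]]
[[7,15],[33,7],[35,0],[43,15],[50,0]]
[[7,17],[23,15],[33,7],[35,0],[43,15],[50,0]]
[[7,17],[23,15],[33,7],[35,0],[39,15],[41,0],[43,15],[50,0]]
[[7,17],[23,15],[33,7],[35,6],[38,0],[39,15],[41,0],[43,15],[50,0]]
[[7,17],[23,15],[33,7],[35,6],[38,0],[39,15],[41,0],[42,6],[43,15],[50,0]]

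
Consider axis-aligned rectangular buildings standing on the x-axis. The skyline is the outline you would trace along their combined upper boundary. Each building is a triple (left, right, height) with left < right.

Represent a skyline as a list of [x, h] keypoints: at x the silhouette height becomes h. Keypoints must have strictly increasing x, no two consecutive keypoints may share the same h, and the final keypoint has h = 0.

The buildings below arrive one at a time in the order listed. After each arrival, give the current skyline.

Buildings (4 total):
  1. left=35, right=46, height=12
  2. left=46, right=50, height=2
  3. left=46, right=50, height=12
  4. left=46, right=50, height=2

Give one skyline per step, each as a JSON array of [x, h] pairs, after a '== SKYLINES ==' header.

== SKYLINES ==
[[35,12],[46,0]]
[[35,12],[46,2],[50,0]]
[[35,12],[50,0]]
[[35,12],[50,0]]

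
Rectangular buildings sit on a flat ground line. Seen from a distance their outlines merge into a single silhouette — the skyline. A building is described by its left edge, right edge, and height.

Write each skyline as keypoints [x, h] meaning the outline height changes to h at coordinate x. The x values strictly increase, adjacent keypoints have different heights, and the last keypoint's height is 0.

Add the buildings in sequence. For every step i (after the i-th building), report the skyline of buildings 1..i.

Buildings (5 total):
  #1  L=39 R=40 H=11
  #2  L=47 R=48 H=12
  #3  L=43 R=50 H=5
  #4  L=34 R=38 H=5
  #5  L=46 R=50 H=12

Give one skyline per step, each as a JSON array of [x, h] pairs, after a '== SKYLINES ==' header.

== SKYLINES ==
[[39,11],[40,0]]
[[39,11],[40,0],[47,12],[48,0]]
[[39,11],[40,0],[43,5],[47,12],[48,5],[50,0]]
[[34,5],[38,0],[39,11],[40,0],[43,5],[47,12],[48,5],[50,0]]
[[34,5],[38,0],[39,11],[40,0],[43,5],[46,12],[50,0]]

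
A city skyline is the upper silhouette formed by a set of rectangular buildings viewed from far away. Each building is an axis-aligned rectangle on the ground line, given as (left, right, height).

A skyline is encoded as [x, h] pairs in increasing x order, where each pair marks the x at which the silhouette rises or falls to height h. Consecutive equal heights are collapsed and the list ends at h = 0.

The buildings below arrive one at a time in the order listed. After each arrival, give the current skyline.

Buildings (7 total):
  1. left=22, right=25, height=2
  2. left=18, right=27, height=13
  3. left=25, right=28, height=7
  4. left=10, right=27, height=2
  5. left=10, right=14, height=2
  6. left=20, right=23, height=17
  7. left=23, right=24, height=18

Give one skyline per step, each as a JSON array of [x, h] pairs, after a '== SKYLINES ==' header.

== SKYLINES ==
[[22,2],[25,0]]
[[18,13],[27,0]]
[[18,13],[27,7],[28,0]]
[[10,2],[18,13],[27,7],[28,0]]
[[10,2],[18,13],[27,7],[28,0]]
[[10,2],[18,13],[20,17],[23,13],[27,7],[28,0]]
[[10,2],[18,13],[20,17],[23,18],[24,13],[27,7],[28,0]]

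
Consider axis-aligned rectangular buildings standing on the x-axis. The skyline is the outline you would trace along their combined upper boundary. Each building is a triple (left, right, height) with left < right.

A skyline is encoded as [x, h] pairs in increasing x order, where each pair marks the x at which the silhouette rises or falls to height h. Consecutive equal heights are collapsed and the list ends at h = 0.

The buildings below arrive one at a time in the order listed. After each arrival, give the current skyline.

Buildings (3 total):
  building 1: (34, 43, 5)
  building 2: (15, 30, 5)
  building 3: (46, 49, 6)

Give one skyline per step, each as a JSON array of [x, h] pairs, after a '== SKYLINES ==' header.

== SKYLINES ==
[[34,5],[43,0]]
[[15,5],[30,0],[34,5],[43,0]]
[[15,5],[30,0],[34,5],[43,0],[46,6],[49,0]]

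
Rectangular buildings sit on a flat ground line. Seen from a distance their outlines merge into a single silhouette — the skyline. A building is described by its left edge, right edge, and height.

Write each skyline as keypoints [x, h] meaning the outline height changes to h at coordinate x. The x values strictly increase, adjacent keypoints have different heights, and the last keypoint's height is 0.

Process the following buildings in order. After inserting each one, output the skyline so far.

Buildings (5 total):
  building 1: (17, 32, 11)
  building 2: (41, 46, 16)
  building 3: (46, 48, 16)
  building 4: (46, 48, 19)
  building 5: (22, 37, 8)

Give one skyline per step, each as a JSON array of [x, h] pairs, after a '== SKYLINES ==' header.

== SKYLINES ==
[[17,11],[32,0]]
[[17,11],[32,0],[41,16],[46,0]]
[[17,11],[32,0],[41,16],[48,0]]
[[17,11],[32,0],[41,16],[46,19],[48,0]]
[[17,11],[32,8],[37,0],[41,16],[46,19],[48,0]]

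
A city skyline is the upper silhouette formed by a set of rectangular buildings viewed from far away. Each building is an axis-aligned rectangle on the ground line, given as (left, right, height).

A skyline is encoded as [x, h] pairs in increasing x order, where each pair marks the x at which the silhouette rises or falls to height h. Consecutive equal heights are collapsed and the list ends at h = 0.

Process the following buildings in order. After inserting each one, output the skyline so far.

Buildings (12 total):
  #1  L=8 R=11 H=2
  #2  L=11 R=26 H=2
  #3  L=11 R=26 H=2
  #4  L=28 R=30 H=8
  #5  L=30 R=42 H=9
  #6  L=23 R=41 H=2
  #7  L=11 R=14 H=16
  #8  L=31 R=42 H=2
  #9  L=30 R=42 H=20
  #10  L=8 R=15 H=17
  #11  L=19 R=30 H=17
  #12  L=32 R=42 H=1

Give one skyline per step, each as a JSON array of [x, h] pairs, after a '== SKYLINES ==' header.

== SKYLINES ==
[[8,2],[11,0]]
[[8,2],[26,0]]
[[8,2],[26,0]]
[[8,2],[26,0],[28,8],[30,0]]
[[8,2],[26,0],[28,8],[30,9],[42,0]]
[[8,2],[28,8],[30,9],[42,0]]
[[8,2],[11,16],[14,2],[28,8],[30,9],[42,0]]
[[8,2],[11,16],[14,2],[28,8],[30,9],[42,0]]
[[8,2],[11,16],[14,2],[28,8],[30,20],[42,0]]
[[8,17],[15,2],[28,8],[30,20],[42,0]]
[[8,17],[15,2],[19,17],[30,20],[42,0]]
[[8,17],[15,2],[19,17],[30,20],[42,0]]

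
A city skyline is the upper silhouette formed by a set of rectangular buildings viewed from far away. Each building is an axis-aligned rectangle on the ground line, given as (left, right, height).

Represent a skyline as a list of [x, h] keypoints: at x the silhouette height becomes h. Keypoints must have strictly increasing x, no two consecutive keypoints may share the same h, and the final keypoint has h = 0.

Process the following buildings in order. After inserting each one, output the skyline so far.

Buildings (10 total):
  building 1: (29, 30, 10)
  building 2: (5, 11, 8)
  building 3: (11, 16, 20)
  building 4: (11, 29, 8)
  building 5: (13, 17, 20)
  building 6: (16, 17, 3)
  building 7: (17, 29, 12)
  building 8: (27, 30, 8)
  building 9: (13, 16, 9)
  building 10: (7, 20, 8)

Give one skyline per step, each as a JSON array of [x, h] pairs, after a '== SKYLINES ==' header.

== SKYLINES ==
[[29,10],[30,0]]
[[5,8],[11,0],[29,10],[30,0]]
[[5,8],[11,20],[16,0],[29,10],[30,0]]
[[5,8],[11,20],[16,8],[29,10],[30,0]]
[[5,8],[11,20],[17,8],[29,10],[30,0]]
[[5,8],[11,20],[17,8],[29,10],[30,0]]
[[5,8],[11,20],[17,12],[29,10],[30,0]]
[[5,8],[11,20],[17,12],[29,10],[30,0]]
[[5,8],[11,20],[17,12],[29,10],[30,0]]
[[5,8],[11,20],[17,12],[29,10],[30,0]]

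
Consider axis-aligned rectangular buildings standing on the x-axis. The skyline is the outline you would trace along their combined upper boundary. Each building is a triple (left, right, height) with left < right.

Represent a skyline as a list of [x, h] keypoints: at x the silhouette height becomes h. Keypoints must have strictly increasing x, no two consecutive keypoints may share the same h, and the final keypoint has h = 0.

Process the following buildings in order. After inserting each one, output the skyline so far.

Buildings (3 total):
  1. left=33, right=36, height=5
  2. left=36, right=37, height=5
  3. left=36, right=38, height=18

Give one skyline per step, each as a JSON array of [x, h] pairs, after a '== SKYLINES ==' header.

== SKYLINES ==
[[33,5],[36,0]]
[[33,5],[37,0]]
[[33,5],[36,18],[38,0]]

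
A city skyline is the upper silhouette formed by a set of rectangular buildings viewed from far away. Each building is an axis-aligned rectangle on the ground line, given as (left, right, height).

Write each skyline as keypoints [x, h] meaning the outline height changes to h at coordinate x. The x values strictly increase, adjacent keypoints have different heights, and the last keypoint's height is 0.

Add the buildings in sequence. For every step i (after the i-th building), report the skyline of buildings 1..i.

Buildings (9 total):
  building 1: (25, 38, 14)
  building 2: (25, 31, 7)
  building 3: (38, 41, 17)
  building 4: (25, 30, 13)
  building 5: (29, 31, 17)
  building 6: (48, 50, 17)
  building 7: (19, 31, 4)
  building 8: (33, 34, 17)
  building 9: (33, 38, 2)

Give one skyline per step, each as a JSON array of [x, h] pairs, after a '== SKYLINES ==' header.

== SKYLINES ==
[[25,14],[38,0]]
[[25,14],[38,0]]
[[25,14],[38,17],[41,0]]
[[25,14],[38,17],[41,0]]
[[25,14],[29,17],[31,14],[38,17],[41,0]]
[[25,14],[29,17],[31,14],[38,17],[41,0],[48,17],[50,0]]
[[19,4],[25,14],[29,17],[31,14],[38,17],[41,0],[48,17],[50,0]]
[[19,4],[25,14],[29,17],[31,14],[33,17],[34,14],[38,17],[41,0],[48,17],[50,0]]
[[19,4],[25,14],[29,17],[31,14],[33,17],[34,14],[38,17],[41,0],[48,17],[50,0]]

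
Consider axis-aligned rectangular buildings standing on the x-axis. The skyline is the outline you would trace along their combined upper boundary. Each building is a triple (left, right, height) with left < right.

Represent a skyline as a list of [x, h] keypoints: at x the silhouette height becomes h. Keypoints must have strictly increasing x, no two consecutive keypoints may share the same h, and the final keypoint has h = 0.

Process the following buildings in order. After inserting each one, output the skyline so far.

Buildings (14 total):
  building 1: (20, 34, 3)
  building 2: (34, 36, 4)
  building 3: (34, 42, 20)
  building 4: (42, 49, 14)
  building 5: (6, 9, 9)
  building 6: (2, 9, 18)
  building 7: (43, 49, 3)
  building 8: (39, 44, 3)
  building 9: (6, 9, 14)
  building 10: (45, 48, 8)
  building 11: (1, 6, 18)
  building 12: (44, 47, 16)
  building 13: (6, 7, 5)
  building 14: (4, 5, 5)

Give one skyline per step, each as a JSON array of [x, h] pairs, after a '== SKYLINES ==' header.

== SKYLINES ==
[[20,3],[34,0]]
[[20,3],[34,4],[36,0]]
[[20,3],[34,20],[42,0]]
[[20,3],[34,20],[42,14],[49,0]]
[[6,9],[9,0],[20,3],[34,20],[42,14],[49,0]]
[[2,18],[9,0],[20,3],[34,20],[42,14],[49,0]]
[[2,18],[9,0],[20,3],[34,20],[42,14],[49,0]]
[[2,18],[9,0],[20,3],[34,20],[42,14],[49,0]]
[[2,18],[9,0],[20,3],[34,20],[42,14],[49,0]]
[[2,18],[9,0],[20,3],[34,20],[42,14],[49,0]]
[[1,18],[9,0],[20,3],[34,20],[42,14],[49,0]]
[[1,18],[9,0],[20,3],[34,20],[42,14],[44,16],[47,14],[49,0]]
[[1,18],[9,0],[20,3],[34,20],[42,14],[44,16],[47,14],[49,0]]
[[1,18],[9,0],[20,3],[34,20],[42,14],[44,16],[47,14],[49,0]]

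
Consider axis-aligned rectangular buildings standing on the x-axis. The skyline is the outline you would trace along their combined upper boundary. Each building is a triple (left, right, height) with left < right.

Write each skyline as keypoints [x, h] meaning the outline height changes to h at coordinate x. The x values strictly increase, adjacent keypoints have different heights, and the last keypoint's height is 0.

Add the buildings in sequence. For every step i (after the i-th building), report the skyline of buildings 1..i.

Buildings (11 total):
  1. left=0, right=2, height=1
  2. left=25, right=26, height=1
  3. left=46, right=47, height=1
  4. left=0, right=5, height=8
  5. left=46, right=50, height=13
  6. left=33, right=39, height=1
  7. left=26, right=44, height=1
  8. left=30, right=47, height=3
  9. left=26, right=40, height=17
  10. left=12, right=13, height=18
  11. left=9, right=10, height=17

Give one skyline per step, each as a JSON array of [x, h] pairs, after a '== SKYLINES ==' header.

== SKYLINES ==
[[0,1],[2,0]]
[[0,1],[2,0],[25,1],[26,0]]
[[0,1],[2,0],[25,1],[26,0],[46,1],[47,0]]
[[0,8],[5,0],[25,1],[26,0],[46,1],[47,0]]
[[0,8],[5,0],[25,1],[26,0],[46,13],[50,0]]
[[0,8],[5,0],[25,1],[26,0],[33,1],[39,0],[46,13],[50,0]]
[[0,8],[5,0],[25,1],[44,0],[46,13],[50,0]]
[[0,8],[5,0],[25,1],[30,3],[46,13],[50,0]]
[[0,8],[5,0],[25,1],[26,17],[40,3],[46,13],[50,0]]
[[0,8],[5,0],[12,18],[13,0],[25,1],[26,17],[40,3],[46,13],[50,0]]
[[0,8],[5,0],[9,17],[10,0],[12,18],[13,0],[25,1],[26,17],[40,3],[46,13],[50,0]]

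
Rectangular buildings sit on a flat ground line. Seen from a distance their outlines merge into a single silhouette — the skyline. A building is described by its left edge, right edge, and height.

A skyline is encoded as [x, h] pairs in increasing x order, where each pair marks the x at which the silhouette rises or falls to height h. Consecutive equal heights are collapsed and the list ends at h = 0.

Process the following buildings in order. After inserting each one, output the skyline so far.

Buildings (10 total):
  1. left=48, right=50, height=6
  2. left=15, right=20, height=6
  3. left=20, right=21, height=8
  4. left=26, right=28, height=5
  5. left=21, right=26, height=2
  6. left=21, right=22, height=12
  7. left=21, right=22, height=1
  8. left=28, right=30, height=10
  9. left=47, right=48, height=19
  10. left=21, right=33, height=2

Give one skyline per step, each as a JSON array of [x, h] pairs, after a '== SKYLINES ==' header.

== SKYLINES ==
[[48,6],[50,0]]
[[15,6],[20,0],[48,6],[50,0]]
[[15,6],[20,8],[21,0],[48,6],[50,0]]
[[15,6],[20,8],[21,0],[26,5],[28,0],[48,6],[50,0]]
[[15,6],[20,8],[21,2],[26,5],[28,0],[48,6],[50,0]]
[[15,6],[20,8],[21,12],[22,2],[26,5],[28,0],[48,6],[50,0]]
[[15,6],[20,8],[21,12],[22,2],[26,5],[28,0],[48,6],[50,0]]
[[15,6],[20,8],[21,12],[22,2],[26,5],[28,10],[30,0],[48,6],[50,0]]
[[15,6],[20,8],[21,12],[22,2],[26,5],[28,10],[30,0],[47,19],[48,6],[50,0]]
[[15,6],[20,8],[21,12],[22,2],[26,5],[28,10],[30,2],[33,0],[47,19],[48,6],[50,0]]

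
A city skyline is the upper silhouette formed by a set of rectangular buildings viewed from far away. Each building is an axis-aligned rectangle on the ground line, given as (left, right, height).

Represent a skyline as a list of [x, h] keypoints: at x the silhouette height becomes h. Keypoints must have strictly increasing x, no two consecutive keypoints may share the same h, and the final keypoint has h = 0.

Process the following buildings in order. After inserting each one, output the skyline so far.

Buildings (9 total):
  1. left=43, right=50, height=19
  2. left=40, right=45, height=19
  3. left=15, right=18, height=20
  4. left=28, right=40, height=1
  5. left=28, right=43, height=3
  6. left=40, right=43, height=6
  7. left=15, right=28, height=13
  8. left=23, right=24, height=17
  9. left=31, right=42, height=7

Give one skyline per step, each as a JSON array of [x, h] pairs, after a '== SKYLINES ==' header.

== SKYLINES ==
[[43,19],[50,0]]
[[40,19],[50,0]]
[[15,20],[18,0],[40,19],[50,0]]
[[15,20],[18,0],[28,1],[40,19],[50,0]]
[[15,20],[18,0],[28,3],[40,19],[50,0]]
[[15,20],[18,0],[28,3],[40,19],[50,0]]
[[15,20],[18,13],[28,3],[40,19],[50,0]]
[[15,20],[18,13],[23,17],[24,13],[28,3],[40,19],[50,0]]
[[15,20],[18,13],[23,17],[24,13],[28,3],[31,7],[40,19],[50,0]]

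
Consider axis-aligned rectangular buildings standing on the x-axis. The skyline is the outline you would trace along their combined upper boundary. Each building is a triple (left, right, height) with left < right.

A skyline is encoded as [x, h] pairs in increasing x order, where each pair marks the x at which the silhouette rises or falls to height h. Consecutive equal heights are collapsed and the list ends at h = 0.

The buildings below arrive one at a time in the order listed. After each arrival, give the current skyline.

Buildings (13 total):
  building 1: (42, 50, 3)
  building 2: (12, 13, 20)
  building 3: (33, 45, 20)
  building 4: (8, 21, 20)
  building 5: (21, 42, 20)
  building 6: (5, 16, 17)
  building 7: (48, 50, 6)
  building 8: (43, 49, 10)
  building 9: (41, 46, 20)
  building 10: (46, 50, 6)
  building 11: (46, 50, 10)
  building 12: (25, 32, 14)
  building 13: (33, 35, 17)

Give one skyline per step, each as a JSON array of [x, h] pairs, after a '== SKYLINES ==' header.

== SKYLINES ==
[[42,3],[50,0]]
[[12,20],[13,0],[42,3],[50,0]]
[[12,20],[13,0],[33,20],[45,3],[50,0]]
[[8,20],[21,0],[33,20],[45,3],[50,0]]
[[8,20],[45,3],[50,0]]
[[5,17],[8,20],[45,3],[50,0]]
[[5,17],[8,20],[45,3],[48,6],[50,0]]
[[5,17],[8,20],[45,10],[49,6],[50,0]]
[[5,17],[8,20],[46,10],[49,6],[50,0]]
[[5,17],[8,20],[46,10],[49,6],[50,0]]
[[5,17],[8,20],[46,10],[50,0]]
[[5,17],[8,20],[46,10],[50,0]]
[[5,17],[8,20],[46,10],[50,0]]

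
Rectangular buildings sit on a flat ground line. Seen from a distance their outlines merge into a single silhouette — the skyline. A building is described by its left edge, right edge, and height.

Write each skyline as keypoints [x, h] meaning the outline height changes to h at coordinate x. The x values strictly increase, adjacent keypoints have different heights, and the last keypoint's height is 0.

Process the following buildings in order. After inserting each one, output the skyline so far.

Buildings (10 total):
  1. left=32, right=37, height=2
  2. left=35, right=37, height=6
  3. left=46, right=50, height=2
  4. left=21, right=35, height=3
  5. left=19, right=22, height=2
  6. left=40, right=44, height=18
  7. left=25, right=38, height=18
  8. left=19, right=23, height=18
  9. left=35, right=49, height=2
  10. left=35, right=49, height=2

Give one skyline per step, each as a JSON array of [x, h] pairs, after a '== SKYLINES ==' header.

== SKYLINES ==
[[32,2],[37,0]]
[[32,2],[35,6],[37,0]]
[[32,2],[35,6],[37,0],[46,2],[50,0]]
[[21,3],[35,6],[37,0],[46,2],[50,0]]
[[19,2],[21,3],[35,6],[37,0],[46,2],[50,0]]
[[19,2],[21,3],[35,6],[37,0],[40,18],[44,0],[46,2],[50,0]]
[[19,2],[21,3],[25,18],[38,0],[40,18],[44,0],[46,2],[50,0]]
[[19,18],[23,3],[25,18],[38,0],[40,18],[44,0],[46,2],[50,0]]
[[19,18],[23,3],[25,18],[38,2],[40,18],[44,2],[50,0]]
[[19,18],[23,3],[25,18],[38,2],[40,18],[44,2],[50,0]]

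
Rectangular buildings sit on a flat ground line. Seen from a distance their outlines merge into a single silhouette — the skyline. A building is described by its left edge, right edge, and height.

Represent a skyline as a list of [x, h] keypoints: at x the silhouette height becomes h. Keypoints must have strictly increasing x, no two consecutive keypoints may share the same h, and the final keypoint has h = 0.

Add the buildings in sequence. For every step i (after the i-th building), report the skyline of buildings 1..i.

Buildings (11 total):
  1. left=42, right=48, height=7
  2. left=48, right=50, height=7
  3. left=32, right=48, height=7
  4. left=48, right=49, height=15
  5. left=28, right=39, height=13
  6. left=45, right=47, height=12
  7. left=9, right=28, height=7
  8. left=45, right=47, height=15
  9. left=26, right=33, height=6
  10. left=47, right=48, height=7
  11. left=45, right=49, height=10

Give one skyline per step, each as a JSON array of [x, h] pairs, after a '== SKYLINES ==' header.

== SKYLINES ==
[[42,7],[48,0]]
[[42,7],[50,0]]
[[32,7],[50,0]]
[[32,7],[48,15],[49,7],[50,0]]
[[28,13],[39,7],[48,15],[49,7],[50,0]]
[[28,13],[39,7],[45,12],[47,7],[48,15],[49,7],[50,0]]
[[9,7],[28,13],[39,7],[45,12],[47,7],[48,15],[49,7],[50,0]]
[[9,7],[28,13],[39,7],[45,15],[47,7],[48,15],[49,7],[50,0]]
[[9,7],[28,13],[39,7],[45,15],[47,7],[48,15],[49,7],[50,0]]
[[9,7],[28,13],[39,7],[45,15],[47,7],[48,15],[49,7],[50,0]]
[[9,7],[28,13],[39,7],[45,15],[47,10],[48,15],[49,7],[50,0]]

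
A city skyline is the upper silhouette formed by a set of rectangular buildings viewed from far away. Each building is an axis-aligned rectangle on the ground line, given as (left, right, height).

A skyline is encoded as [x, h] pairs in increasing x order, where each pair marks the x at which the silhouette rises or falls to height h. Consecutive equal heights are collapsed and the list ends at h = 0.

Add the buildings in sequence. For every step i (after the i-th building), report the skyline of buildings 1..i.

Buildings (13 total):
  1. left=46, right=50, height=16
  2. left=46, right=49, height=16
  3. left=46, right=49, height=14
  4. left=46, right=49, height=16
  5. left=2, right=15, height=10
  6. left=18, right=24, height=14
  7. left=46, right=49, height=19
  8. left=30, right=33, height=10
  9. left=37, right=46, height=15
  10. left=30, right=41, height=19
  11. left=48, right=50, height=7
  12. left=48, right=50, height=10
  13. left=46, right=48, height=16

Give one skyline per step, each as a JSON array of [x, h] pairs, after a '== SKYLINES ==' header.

== SKYLINES ==
[[46,16],[50,0]]
[[46,16],[50,0]]
[[46,16],[50,0]]
[[46,16],[50,0]]
[[2,10],[15,0],[46,16],[50,0]]
[[2,10],[15,0],[18,14],[24,0],[46,16],[50,0]]
[[2,10],[15,0],[18,14],[24,0],[46,19],[49,16],[50,0]]
[[2,10],[15,0],[18,14],[24,0],[30,10],[33,0],[46,19],[49,16],[50,0]]
[[2,10],[15,0],[18,14],[24,0],[30,10],[33,0],[37,15],[46,19],[49,16],[50,0]]
[[2,10],[15,0],[18,14],[24,0],[30,19],[41,15],[46,19],[49,16],[50,0]]
[[2,10],[15,0],[18,14],[24,0],[30,19],[41,15],[46,19],[49,16],[50,0]]
[[2,10],[15,0],[18,14],[24,0],[30,19],[41,15],[46,19],[49,16],[50,0]]
[[2,10],[15,0],[18,14],[24,0],[30,19],[41,15],[46,19],[49,16],[50,0]]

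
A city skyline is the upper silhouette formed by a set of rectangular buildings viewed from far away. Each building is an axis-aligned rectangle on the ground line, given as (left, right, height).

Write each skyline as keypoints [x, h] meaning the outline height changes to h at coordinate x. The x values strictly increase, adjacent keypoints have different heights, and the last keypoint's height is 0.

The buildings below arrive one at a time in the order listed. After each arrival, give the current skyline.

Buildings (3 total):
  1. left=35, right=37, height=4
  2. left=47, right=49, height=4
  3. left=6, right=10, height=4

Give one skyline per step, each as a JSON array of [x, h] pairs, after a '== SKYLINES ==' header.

== SKYLINES ==
[[35,4],[37,0]]
[[35,4],[37,0],[47,4],[49,0]]
[[6,4],[10,0],[35,4],[37,0],[47,4],[49,0]]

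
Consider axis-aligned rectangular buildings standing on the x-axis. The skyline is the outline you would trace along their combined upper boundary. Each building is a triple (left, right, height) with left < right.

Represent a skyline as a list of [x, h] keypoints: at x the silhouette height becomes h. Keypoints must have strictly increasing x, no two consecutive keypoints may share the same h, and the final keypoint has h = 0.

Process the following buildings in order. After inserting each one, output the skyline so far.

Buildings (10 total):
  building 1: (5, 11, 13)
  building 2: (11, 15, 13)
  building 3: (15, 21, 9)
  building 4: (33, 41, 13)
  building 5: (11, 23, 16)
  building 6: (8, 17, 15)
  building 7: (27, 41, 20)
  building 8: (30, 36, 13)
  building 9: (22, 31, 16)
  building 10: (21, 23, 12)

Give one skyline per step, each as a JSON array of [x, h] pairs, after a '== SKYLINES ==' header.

== SKYLINES ==
[[5,13],[11,0]]
[[5,13],[15,0]]
[[5,13],[15,9],[21,0]]
[[5,13],[15,9],[21,0],[33,13],[41,0]]
[[5,13],[11,16],[23,0],[33,13],[41,0]]
[[5,13],[8,15],[11,16],[23,0],[33,13],[41,0]]
[[5,13],[8,15],[11,16],[23,0],[27,20],[41,0]]
[[5,13],[8,15],[11,16],[23,0],[27,20],[41,0]]
[[5,13],[8,15],[11,16],[27,20],[41,0]]
[[5,13],[8,15],[11,16],[27,20],[41,0]]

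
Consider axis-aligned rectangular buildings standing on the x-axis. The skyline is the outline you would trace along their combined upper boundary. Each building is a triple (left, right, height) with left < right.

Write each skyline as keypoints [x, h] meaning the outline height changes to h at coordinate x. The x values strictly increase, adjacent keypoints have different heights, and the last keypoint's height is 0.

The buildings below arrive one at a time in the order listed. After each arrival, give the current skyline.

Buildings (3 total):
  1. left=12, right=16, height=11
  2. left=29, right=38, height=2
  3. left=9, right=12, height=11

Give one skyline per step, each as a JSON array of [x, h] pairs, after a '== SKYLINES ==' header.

== SKYLINES ==
[[12,11],[16,0]]
[[12,11],[16,0],[29,2],[38,0]]
[[9,11],[16,0],[29,2],[38,0]]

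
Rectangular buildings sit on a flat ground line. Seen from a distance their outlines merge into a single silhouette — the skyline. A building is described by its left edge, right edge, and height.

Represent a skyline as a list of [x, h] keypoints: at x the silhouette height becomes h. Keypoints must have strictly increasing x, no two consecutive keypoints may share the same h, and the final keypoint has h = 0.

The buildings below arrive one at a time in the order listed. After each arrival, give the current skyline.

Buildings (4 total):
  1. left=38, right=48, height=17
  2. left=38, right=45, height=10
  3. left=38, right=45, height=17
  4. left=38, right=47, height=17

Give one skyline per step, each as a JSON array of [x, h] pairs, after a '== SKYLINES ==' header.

== SKYLINES ==
[[38,17],[48,0]]
[[38,17],[48,0]]
[[38,17],[48,0]]
[[38,17],[48,0]]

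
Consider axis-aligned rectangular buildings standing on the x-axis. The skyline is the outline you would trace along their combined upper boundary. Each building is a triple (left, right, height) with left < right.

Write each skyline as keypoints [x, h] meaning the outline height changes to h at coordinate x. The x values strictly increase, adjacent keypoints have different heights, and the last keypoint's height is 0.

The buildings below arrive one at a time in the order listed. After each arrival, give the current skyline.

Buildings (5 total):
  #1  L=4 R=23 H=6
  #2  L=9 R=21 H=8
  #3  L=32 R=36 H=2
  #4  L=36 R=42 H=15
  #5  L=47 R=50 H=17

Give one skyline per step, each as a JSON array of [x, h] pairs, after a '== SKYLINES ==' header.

== SKYLINES ==
[[4,6],[23,0]]
[[4,6],[9,8],[21,6],[23,0]]
[[4,6],[9,8],[21,6],[23,0],[32,2],[36,0]]
[[4,6],[9,8],[21,6],[23,0],[32,2],[36,15],[42,0]]
[[4,6],[9,8],[21,6],[23,0],[32,2],[36,15],[42,0],[47,17],[50,0]]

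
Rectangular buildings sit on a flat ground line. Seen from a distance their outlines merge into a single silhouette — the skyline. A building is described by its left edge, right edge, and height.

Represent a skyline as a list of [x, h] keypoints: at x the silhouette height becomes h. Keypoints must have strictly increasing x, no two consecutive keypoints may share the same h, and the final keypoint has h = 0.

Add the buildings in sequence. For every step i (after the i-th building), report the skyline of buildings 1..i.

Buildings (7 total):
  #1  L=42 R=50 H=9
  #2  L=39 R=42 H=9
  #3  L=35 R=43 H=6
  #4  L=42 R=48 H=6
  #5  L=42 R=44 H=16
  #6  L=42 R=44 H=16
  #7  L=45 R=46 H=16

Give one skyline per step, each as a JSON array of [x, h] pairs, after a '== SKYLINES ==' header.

== SKYLINES ==
[[42,9],[50,0]]
[[39,9],[50,0]]
[[35,6],[39,9],[50,0]]
[[35,6],[39,9],[50,0]]
[[35,6],[39,9],[42,16],[44,9],[50,0]]
[[35,6],[39,9],[42,16],[44,9],[50,0]]
[[35,6],[39,9],[42,16],[44,9],[45,16],[46,9],[50,0]]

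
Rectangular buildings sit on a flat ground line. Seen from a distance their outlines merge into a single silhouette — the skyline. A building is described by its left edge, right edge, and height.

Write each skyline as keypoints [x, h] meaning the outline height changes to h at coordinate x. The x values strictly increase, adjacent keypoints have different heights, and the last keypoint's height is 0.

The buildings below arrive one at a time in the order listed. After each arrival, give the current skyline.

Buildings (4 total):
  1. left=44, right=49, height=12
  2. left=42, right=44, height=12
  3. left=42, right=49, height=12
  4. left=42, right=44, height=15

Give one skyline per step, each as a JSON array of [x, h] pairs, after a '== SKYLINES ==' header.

== SKYLINES ==
[[44,12],[49,0]]
[[42,12],[49,0]]
[[42,12],[49,0]]
[[42,15],[44,12],[49,0]]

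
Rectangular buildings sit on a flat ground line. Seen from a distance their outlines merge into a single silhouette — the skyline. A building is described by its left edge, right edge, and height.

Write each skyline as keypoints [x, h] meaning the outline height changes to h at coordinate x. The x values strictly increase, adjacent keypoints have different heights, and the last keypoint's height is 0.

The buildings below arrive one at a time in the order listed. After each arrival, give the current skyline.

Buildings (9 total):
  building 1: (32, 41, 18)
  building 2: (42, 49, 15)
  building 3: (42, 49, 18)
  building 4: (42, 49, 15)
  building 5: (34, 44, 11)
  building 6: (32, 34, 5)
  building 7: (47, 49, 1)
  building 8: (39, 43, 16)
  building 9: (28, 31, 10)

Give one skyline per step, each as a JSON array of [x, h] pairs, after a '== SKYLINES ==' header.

== SKYLINES ==
[[32,18],[41,0]]
[[32,18],[41,0],[42,15],[49,0]]
[[32,18],[41,0],[42,18],[49,0]]
[[32,18],[41,0],[42,18],[49,0]]
[[32,18],[41,11],[42,18],[49,0]]
[[32,18],[41,11],[42,18],[49,0]]
[[32,18],[41,11],[42,18],[49,0]]
[[32,18],[41,16],[42,18],[49,0]]
[[28,10],[31,0],[32,18],[41,16],[42,18],[49,0]]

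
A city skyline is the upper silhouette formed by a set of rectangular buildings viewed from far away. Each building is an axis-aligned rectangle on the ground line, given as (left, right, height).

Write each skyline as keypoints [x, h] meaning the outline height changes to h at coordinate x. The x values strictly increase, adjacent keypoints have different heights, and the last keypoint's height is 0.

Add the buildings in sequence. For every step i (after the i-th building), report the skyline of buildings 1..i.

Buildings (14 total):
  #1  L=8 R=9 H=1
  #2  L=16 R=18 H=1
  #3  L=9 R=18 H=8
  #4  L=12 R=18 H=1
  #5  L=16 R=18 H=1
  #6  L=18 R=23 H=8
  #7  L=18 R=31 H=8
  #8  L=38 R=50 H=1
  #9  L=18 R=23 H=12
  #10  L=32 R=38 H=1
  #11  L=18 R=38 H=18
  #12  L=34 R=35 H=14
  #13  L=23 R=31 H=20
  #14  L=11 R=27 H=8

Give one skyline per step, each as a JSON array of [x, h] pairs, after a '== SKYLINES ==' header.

== SKYLINES ==
[[8,1],[9,0]]
[[8,1],[9,0],[16,1],[18,0]]
[[8,1],[9,8],[18,0]]
[[8,1],[9,8],[18,0]]
[[8,1],[9,8],[18,0]]
[[8,1],[9,8],[23,0]]
[[8,1],[9,8],[31,0]]
[[8,1],[9,8],[31,0],[38,1],[50,0]]
[[8,1],[9,8],[18,12],[23,8],[31,0],[38,1],[50,0]]
[[8,1],[9,8],[18,12],[23,8],[31,0],[32,1],[50,0]]
[[8,1],[9,8],[18,18],[38,1],[50,0]]
[[8,1],[9,8],[18,18],[38,1],[50,0]]
[[8,1],[9,8],[18,18],[23,20],[31,18],[38,1],[50,0]]
[[8,1],[9,8],[18,18],[23,20],[31,18],[38,1],[50,0]]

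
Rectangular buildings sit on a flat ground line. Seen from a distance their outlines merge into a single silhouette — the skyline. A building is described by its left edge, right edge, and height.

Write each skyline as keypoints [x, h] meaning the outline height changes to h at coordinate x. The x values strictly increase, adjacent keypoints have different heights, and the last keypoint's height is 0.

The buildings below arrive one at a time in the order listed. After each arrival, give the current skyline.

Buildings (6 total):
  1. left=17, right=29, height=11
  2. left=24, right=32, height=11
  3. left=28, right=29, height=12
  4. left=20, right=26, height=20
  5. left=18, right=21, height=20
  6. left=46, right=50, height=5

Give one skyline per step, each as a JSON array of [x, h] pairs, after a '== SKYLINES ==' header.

== SKYLINES ==
[[17,11],[29,0]]
[[17,11],[32,0]]
[[17,11],[28,12],[29,11],[32,0]]
[[17,11],[20,20],[26,11],[28,12],[29,11],[32,0]]
[[17,11],[18,20],[26,11],[28,12],[29,11],[32,0]]
[[17,11],[18,20],[26,11],[28,12],[29,11],[32,0],[46,5],[50,0]]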